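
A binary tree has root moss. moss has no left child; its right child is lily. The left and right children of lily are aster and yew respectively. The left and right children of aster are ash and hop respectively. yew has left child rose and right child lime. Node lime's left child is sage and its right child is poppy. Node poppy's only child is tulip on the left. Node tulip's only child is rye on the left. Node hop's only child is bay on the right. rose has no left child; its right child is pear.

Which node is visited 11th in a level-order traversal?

Level-order visits nodes level by level from the root, left to right within each level.
Level 0: moss
Level 1: lily
Level 2: aster, yew
Level 3: ash, hop, rose, lime
Level 4: bay, pear, sage, poppy
Level 5: tulip
Level 6: rye
Full level-order sequence: moss, lily, aster, yew, ash, hop, rose, lime, bay, pear, sage, poppy, tulip, rye.

sage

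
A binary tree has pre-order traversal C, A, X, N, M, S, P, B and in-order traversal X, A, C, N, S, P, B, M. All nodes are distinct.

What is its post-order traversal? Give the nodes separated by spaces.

X A B P S M N C

The first element of pre-order is the root; it splits in-order into left and right subtrees.
Root C: left subtree has 2 nodes {X, A}, right has 5 {N, S, P, B, M}.
  Root A: left subtree has 1 node {X}, right has 0 { }.
  Root N: left subtree has 0 nodes { }, right has 4 {S, P, B, M}.
    Root M: left subtree has 3 nodes {S, P, B}, right has 0 { }.
      Root S: left subtree has 0 nodes { }, right has 2 {P, B}.
        Root P: left subtree has 0 nodes { }, right has 1 {B}.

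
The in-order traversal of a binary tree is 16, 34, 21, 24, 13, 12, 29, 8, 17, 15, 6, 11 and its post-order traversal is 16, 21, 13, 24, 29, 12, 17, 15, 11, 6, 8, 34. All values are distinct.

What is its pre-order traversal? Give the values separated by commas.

The last element of post-order is the root; it splits in-order into left and right subtrees.
Root 34: left subtree has 1 node {16}, right has 10 {21, 24, 13, 12, 29, 8, 17, 15, 6, 11}.
  Root 8: left subtree has 5 nodes {21, 24, 13, 12, 29}, right has 4 {17, 15, 6, 11}.
    Root 12: left subtree has 3 nodes {21, 24, 13}, right has 1 {29}.
      Root 24: left subtree has 1 node {21}, right has 1 {13}.
    Root 6: left subtree has 2 nodes {17, 15}, right has 1 {11}.
      Root 15: left subtree has 1 node {17}, right has 0 { }.

34, 16, 8, 12, 24, 21, 13, 29, 6, 15, 17, 11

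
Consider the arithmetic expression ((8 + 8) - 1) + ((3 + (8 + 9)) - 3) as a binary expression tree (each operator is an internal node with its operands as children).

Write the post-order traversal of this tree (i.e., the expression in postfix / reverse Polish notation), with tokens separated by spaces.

8 8 + 1 - 3 8 9 + + 3 - +

Post-order on an expression tree gives postfix notation: for each operator, emit left operand, right operand, then the operator.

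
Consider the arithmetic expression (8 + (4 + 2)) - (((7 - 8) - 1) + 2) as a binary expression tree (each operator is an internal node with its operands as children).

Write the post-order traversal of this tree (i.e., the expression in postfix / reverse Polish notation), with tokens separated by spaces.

Post-order on an expression tree gives postfix notation: for each operator, emit left operand, right operand, then the operator.

8 4 2 + + 7 8 - 1 - 2 + -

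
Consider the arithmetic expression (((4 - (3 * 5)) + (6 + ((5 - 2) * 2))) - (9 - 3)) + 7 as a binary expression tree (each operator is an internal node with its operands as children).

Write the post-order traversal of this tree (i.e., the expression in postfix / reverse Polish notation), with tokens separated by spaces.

4 3 5 * - 6 5 2 - 2 * + + 9 3 - - 7 +

Post-order on an expression tree gives postfix notation: for each operator, emit left operand, right operand, then the operator.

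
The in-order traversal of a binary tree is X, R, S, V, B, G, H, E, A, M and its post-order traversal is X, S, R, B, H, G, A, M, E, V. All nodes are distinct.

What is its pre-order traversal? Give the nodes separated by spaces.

The last element of post-order is the root; it splits in-order into left and right subtrees.
Root V: left subtree has 3 nodes {X, R, S}, right has 6 {B, G, H, E, A, M}.
  Root R: left subtree has 1 node {X}, right has 1 {S}.
  Root E: left subtree has 3 nodes {B, G, H}, right has 2 {A, M}.
    Root G: left subtree has 1 node {B}, right has 1 {H}.
    Root M: left subtree has 1 node {A}, right has 0 { }.

V R X S E G B H M A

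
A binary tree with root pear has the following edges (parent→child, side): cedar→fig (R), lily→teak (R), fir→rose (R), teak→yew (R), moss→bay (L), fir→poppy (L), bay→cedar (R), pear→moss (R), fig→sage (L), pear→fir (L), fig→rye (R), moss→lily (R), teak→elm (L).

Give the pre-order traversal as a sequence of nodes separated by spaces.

Pre-order visits the node, then its left subtree, then its right subtree.
Visit pear.
At pear: go left to fir.
  Visit fir.
  At fir: go left to poppy.
    poppy is a leaf — visit poppy.
  At fir: go right to rose.
    rose is a leaf — visit rose.
At pear: go right to moss.
  Visit moss.
  At moss: go left to bay.
    Visit bay.
    At bay: no left child.
    At bay: go right to cedar.
      Visit cedar.
      At cedar: no left child.
      At cedar: go right to fig.
        Visit fig.
        At fig: go left to sage.
          sage is a leaf — visit sage.
        At fig: go right to rye.
          rye is a leaf — visit rye.
  At moss: go right to lily.
    Visit lily.
    At lily: no left child.
    At lily: go right to teak.
      Visit teak.
      At teak: go left to elm.
        elm is a leaf — visit elm.
      At teak: go right to yew.
        yew is a leaf — visit yew.

pear fir poppy rose moss bay cedar fig sage rye lily teak elm yew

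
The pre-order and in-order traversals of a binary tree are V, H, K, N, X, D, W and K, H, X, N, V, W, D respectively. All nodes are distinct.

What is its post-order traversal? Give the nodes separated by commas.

K, X, N, H, W, D, V

The first element of pre-order is the root; it splits in-order into left and right subtrees.
Root V: left subtree has 4 nodes {K, H, X, N}, right has 2 {W, D}.
  Root H: left subtree has 1 node {K}, right has 2 {X, N}.
    Root N: left subtree has 1 node {X}, right has 0 { }.
  Root D: left subtree has 1 node {W}, right has 0 { }.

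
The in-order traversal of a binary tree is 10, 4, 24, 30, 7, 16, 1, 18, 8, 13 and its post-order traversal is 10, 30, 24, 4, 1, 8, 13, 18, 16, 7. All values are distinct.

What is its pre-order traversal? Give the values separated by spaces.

The last element of post-order is the root; it splits in-order into left and right subtrees.
Root 7: left subtree has 4 nodes {10, 4, 24, 30}, right has 5 {16, 1, 18, 8, 13}.
  Root 4: left subtree has 1 node {10}, right has 2 {24, 30}.
    Root 24: left subtree has 0 nodes { }, right has 1 {30}.
  Root 16: left subtree has 0 nodes { }, right has 4 {1, 18, 8, 13}.
    Root 18: left subtree has 1 node {1}, right has 2 {8, 13}.
      Root 13: left subtree has 1 node {8}, right has 0 { }.

7 4 10 24 30 16 18 1 13 8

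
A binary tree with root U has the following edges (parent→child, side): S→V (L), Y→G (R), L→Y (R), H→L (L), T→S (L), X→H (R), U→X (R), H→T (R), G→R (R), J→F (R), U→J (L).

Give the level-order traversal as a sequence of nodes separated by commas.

U, J, X, F, H, L, T, Y, S, G, V, R

Level-order visits nodes level by level from the root, left to right within each level.
Level 0: U
Level 1: J, X
Level 2: F, H
Level 3: L, T
Level 4: Y, S
Level 5: G, V
Level 6: R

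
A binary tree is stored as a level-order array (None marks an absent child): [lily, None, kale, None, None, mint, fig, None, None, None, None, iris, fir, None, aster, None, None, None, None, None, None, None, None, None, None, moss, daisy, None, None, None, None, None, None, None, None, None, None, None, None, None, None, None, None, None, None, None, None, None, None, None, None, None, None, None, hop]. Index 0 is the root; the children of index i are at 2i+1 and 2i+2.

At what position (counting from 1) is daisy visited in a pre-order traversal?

7

Pre-order visits the node, then its left subtree, then its right subtree.
Visit lily.
At lily: no left child.
At lily: go right to kale.
  Visit kale.
  At kale: go left to mint.
    Visit mint.
    At mint: go left to iris.
      iris is a leaf — visit iris.
    At mint: go right to fir.
      Visit fir.
      At fir: go left to moss.
        moss is a leaf — visit moss.
      At fir: go right to daisy.
        Visit daisy.
        At daisy: no left child.
        At daisy: go right to hop.
          hop is a leaf — visit hop.
  At kale: go right to fig.
    Visit fig.
    At fig: no left child.
    At fig: go right to aster.
      aster is a leaf — visit aster.
Full pre-order sequence: lily, kale, mint, iris, fir, moss, daisy, hop, fig, aster.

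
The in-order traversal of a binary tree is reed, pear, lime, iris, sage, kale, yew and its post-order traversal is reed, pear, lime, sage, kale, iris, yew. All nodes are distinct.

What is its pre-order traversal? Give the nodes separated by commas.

The last element of post-order is the root; it splits in-order into left and right subtrees.
Root yew: left subtree has 6 nodes {reed, pear, lime, iris, sage, kale}, right has 0 { }.
  Root iris: left subtree has 3 nodes {reed, pear, lime}, right has 2 {sage, kale}.
    Root lime: left subtree has 2 nodes {reed, pear}, right has 0 { }.
      Root pear: left subtree has 1 node {reed}, right has 0 { }.
    Root kale: left subtree has 1 node {sage}, right has 0 { }.

yew, iris, lime, pear, reed, kale, sage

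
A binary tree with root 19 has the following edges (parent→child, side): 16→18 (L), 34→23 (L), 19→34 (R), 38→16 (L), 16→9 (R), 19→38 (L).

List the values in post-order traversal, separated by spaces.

Post-order visits the left subtree, then the right subtree, then the node.
At 19: go left to 38.
  At 38: go left to 16.
    At 16: go left to 18.
      18 is a leaf — visit 18.
    At 16: go right to 9.
      9 is a leaf — visit 9.
    Visit 16.
  At 38: no right child.
  Visit 38.
At 19: go right to 34.
  At 34: go left to 23.
    23 is a leaf — visit 23.
  At 34: no right child.
  Visit 34.
Visit 19.

18 9 16 38 23 34 19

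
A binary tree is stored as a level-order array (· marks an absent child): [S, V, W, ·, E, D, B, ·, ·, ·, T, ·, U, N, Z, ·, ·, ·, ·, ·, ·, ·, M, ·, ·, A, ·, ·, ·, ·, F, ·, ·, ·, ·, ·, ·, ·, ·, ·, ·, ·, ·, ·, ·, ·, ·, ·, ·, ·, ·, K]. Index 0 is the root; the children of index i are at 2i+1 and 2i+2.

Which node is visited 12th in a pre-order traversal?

Pre-order visits the node, then its left subtree, then its right subtree.
Visit S.
At S: go left to V.
  Visit V.
  At V: no left child.
  At V: go right to E.
    Visit E.
    At E: no left child.
    At E: go right to T.
      Visit T.
      At T: no left child.
      At T: go right to M.
        M is a leaf — visit M.
At S: go right to W.
  Visit W.
  At W: go left to D.
    Visit D.
    At D: no left child.
    At D: go right to U.
      Visit U.
      At U: go left to A.
        Visit A.
        At A: go left to K.
          K is a leaf — visit K.
        At A: no right child.
      At U: no right child.
  At W: go right to B.
    Visit B.
    At B: go left to N.
      N is a leaf — visit N.
    At B: go right to Z.
      Visit Z.
      At Z: no left child.
      At Z: go right to F.
        F is a leaf — visit F.
Full pre-order sequence: S, V, E, T, M, W, D, U, A, K, B, N, Z, F.

N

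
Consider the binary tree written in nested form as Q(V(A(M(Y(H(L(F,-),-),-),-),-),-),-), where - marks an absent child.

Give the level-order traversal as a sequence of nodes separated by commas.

Q, V, A, M, Y, H, L, F

Level-order visits nodes level by level from the root, left to right within each level.
Level 0: Q
Level 1: V
Level 2: A
Level 3: M
Level 4: Y
Level 5: H
Level 6: L
Level 7: F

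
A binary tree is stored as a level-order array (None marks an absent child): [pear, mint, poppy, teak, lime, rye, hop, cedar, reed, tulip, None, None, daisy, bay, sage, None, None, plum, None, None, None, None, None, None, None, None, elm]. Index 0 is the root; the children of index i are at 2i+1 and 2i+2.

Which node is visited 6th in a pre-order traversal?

Pre-order visits the node, then its left subtree, then its right subtree.
Visit pear.
At pear: go left to mint.
  Visit mint.
  At mint: go left to teak.
    Visit teak.
    At teak: go left to cedar.
      cedar is a leaf — visit cedar.
    At teak: go right to reed.
      Visit reed.
      At reed: go left to plum.
        plum is a leaf — visit plum.
      At reed: no right child.
  At mint: go right to lime.
    Visit lime.
    At lime: go left to tulip.
      tulip is a leaf — visit tulip.
    At lime: no right child.
At pear: go right to poppy.
  Visit poppy.
  At poppy: go left to rye.
    Visit rye.
    At rye: no left child.
    At rye: go right to daisy.
      Visit daisy.
      At daisy: no left child.
      At daisy: go right to elm.
        elm is a leaf — visit elm.
  At poppy: go right to hop.
    Visit hop.
    At hop: go left to bay.
      bay is a leaf — visit bay.
    At hop: go right to sage.
      sage is a leaf — visit sage.
Full pre-order sequence: pear, mint, teak, cedar, reed, plum, lime, tulip, poppy, rye, daisy, elm, hop, bay, sage.

plum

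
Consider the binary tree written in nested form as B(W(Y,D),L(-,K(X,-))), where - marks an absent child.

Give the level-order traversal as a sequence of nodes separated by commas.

B, W, L, Y, D, K, X

Level-order visits nodes level by level from the root, left to right within each level.
Level 0: B
Level 1: W, L
Level 2: Y, D, K
Level 3: X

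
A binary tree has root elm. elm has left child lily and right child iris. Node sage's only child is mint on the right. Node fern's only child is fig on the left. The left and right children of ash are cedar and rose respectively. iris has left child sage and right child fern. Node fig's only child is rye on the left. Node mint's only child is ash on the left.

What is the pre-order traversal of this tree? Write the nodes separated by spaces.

Pre-order visits the node, then its left subtree, then its right subtree.
Visit elm.
At elm: go left to lily.
  lily is a leaf — visit lily.
At elm: go right to iris.
  Visit iris.
  At iris: go left to sage.
    Visit sage.
    At sage: no left child.
    At sage: go right to mint.
      Visit mint.
      At mint: go left to ash.
        Visit ash.
        At ash: go left to cedar.
          cedar is a leaf — visit cedar.
        At ash: go right to rose.
          rose is a leaf — visit rose.
      At mint: no right child.
  At iris: go right to fern.
    Visit fern.
    At fern: go left to fig.
      Visit fig.
      At fig: go left to rye.
        rye is a leaf — visit rye.
      At fig: no right child.
    At fern: no right child.

elm lily iris sage mint ash cedar rose fern fig rye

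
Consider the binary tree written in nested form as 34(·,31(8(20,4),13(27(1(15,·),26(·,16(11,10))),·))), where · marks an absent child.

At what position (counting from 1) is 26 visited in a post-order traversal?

Post-order visits the left subtree, then the right subtree, then the node.
At 34: no left child.
At 34: go right to 31.
  At 31: go left to 8.
    At 8: go left to 20.
      20 is a leaf — visit 20.
    At 8: go right to 4.
      4 is a leaf — visit 4.
    Visit 8.
  At 31: go right to 13.
    At 13: go left to 27.
      At 27: go left to 1.
        At 1: go left to 15.
          15 is a leaf — visit 15.
        At 1: no right child.
        Visit 1.
      At 27: go right to 26.
        At 26: no left child.
        At 26: go right to 16.
          At 16: go left to 11.
            11 is a leaf — visit 11.
          At 16: go right to 10.
            10 is a leaf — visit 10.
          Visit 16.
        Visit 26.
      Visit 27.
    At 13: no right child.
    Visit 13.
  Visit 31.
Visit 34.
Full post-order sequence: 20, 4, 8, 15, 1, 11, 10, 16, 26, 27, 13, 31, 34.

9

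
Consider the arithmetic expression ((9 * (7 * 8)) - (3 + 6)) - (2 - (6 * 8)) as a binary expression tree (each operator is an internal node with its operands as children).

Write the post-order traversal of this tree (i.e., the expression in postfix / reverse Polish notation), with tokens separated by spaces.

9 7 8 * * 3 6 + - 2 6 8 * - -

Post-order on an expression tree gives postfix notation: for each operator, emit left operand, right operand, then the operator.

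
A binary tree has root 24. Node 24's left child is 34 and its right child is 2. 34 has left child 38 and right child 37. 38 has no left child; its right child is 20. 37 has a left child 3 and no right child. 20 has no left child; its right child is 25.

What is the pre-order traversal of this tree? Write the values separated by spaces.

24 34 38 20 25 37 3 2

Pre-order visits the node, then its left subtree, then its right subtree.
Visit 24.
At 24: go left to 34.
  Visit 34.
  At 34: go left to 38.
    Visit 38.
    At 38: no left child.
    At 38: go right to 20.
      Visit 20.
      At 20: no left child.
      At 20: go right to 25.
        25 is a leaf — visit 25.
  At 34: go right to 37.
    Visit 37.
    At 37: go left to 3.
      3 is a leaf — visit 3.
    At 37: no right child.
At 24: go right to 2.
  2 is a leaf — visit 2.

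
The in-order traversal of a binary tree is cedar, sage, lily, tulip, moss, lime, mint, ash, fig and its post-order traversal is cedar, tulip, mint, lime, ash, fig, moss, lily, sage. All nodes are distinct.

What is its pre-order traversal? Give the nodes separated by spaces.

The last element of post-order is the root; it splits in-order into left and right subtrees.
Root sage: left subtree has 1 node {cedar}, right has 7 {lily, tulip, moss, lime, mint, ash, fig}.
  Root lily: left subtree has 0 nodes { }, right has 6 {tulip, moss, lime, mint, ash, fig}.
    Root moss: left subtree has 1 node {tulip}, right has 4 {lime, mint, ash, fig}.
      Root fig: left subtree has 3 nodes {lime, mint, ash}, right has 0 { }.
        Root ash: left subtree has 2 nodes {lime, mint}, right has 0 { }.
          Root lime: left subtree has 0 nodes { }, right has 1 {mint}.

sage cedar lily moss tulip fig ash lime mint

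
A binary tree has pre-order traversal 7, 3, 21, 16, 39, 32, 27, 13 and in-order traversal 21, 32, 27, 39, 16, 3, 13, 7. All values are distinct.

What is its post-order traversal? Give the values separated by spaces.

27 32 39 16 21 13 3 7

The first element of pre-order is the root; it splits in-order into left and right subtrees.
Root 7: left subtree has 7 nodes {21, 32, 27, 39, 16, 3, 13}, right has 0 { }.
  Root 3: left subtree has 5 nodes {21, 32, 27, 39, 16}, right has 1 {13}.
    Root 21: left subtree has 0 nodes { }, right has 4 {32, 27, 39, 16}.
      Root 16: left subtree has 3 nodes {32, 27, 39}, right has 0 { }.
        Root 39: left subtree has 2 nodes {32, 27}, right has 0 { }.
          Root 32: left subtree has 0 nodes { }, right has 1 {27}.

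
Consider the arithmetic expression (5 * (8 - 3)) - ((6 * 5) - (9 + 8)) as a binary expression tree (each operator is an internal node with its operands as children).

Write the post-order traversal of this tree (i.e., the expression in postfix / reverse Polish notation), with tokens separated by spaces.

Post-order on an expression tree gives postfix notation: for each operator, emit left operand, right operand, then the operator.

5 8 3 - * 6 5 * 9 8 + - -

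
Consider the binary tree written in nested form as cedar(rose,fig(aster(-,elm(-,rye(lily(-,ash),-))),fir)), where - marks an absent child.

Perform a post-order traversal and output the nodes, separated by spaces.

rose ash lily rye elm aster fir fig cedar

Post-order visits the left subtree, then the right subtree, then the node.
At cedar: go left to rose.
  rose is a leaf — visit rose.
At cedar: go right to fig.
  At fig: go left to aster.
    At aster: no left child.
    At aster: go right to elm.
      At elm: no left child.
      At elm: go right to rye.
        At rye: go left to lily.
          At lily: no left child.
          At lily: go right to ash.
            ash is a leaf — visit ash.
          Visit lily.
        At rye: no right child.
        Visit rye.
      Visit elm.
    Visit aster.
  At fig: go right to fir.
    fir is a leaf — visit fir.
  Visit fig.
Visit cedar.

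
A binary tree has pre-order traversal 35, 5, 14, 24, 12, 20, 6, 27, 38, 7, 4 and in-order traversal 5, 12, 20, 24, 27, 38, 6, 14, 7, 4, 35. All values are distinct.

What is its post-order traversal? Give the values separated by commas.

20, 12, 38, 27, 6, 24, 4, 7, 14, 5, 35

The first element of pre-order is the root; it splits in-order into left and right subtrees.
Root 35: left subtree has 10 nodes {5, 12, 20, 24, 27, 38, 6, 14, 7, 4}, right has 0 { }.
  Root 5: left subtree has 0 nodes { }, right has 9 {12, 20, 24, 27, 38, 6, 14, 7, 4}.
    Root 14: left subtree has 6 nodes {12, 20, 24, 27, 38, 6}, right has 2 {7, 4}.
      Root 24: left subtree has 2 nodes {12, 20}, right has 3 {27, 38, 6}.
        Root 12: left subtree has 0 nodes { }, right has 1 {20}.
        Root 6: left subtree has 2 nodes {27, 38}, right has 0 { }.
          Root 27: left subtree has 0 nodes { }, right has 1 {38}.
      Root 7: left subtree has 0 nodes { }, right has 1 {4}.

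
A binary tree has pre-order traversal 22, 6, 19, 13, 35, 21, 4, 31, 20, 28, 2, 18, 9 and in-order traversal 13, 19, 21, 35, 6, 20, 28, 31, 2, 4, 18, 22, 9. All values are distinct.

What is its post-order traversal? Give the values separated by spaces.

13 21 35 19 28 20 2 31 18 4 6 9 22

The first element of pre-order is the root; it splits in-order into left and right subtrees.
Root 22: left subtree has 11 nodes {13, 19, 21, 35, 6, 20, 28, 31, 2, 4, 18}, right has 1 {9}.
  Root 6: left subtree has 4 nodes {13, 19, 21, 35}, right has 6 {20, 28, 31, 2, 4, 18}.
    Root 19: left subtree has 1 node {13}, right has 2 {21, 35}.
      Root 35: left subtree has 1 node {21}, right has 0 { }.
    Root 4: left subtree has 4 nodes {20, 28, 31, 2}, right has 1 {18}.
      Root 31: left subtree has 2 nodes {20, 28}, right has 1 {2}.
        Root 20: left subtree has 0 nodes { }, right has 1 {28}.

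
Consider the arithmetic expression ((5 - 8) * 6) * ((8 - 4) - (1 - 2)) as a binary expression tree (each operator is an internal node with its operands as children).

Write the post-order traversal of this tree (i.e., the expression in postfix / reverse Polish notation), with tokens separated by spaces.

Post-order on an expression tree gives postfix notation: for each operator, emit left operand, right operand, then the operator.

5 8 - 6 * 8 4 - 1 2 - - *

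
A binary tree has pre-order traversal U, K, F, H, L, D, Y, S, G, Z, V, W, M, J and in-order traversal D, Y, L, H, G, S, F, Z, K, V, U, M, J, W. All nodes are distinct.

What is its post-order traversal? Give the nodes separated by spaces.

The first element of pre-order is the root; it splits in-order into left and right subtrees.
Root U: left subtree has 10 nodes {D, Y, L, H, G, S, F, Z, K, V}, right has 3 {M, J, W}.
  Root K: left subtree has 8 nodes {D, Y, L, H, G, S, F, Z}, right has 1 {V}.
    Root F: left subtree has 6 nodes {D, Y, L, H, G, S}, right has 1 {Z}.
      Root H: left subtree has 3 nodes {D, Y, L}, right has 2 {G, S}.
        Root L: left subtree has 2 nodes {D, Y}, right has 0 { }.
          Root D: left subtree has 0 nodes { }, right has 1 {Y}.
        Root S: left subtree has 1 node {G}, right has 0 { }.
  Root W: left subtree has 2 nodes {M, J}, right has 0 { }.
    Root M: left subtree has 0 nodes { }, right has 1 {J}.

Y D L G S H Z F V K J M W U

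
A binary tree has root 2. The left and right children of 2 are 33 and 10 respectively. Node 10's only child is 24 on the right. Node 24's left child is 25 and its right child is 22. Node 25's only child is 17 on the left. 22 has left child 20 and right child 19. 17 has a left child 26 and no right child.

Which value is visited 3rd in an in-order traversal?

10

In-order visits the left subtree, then the node, then the right subtree.
At 2: go left to 33.
  33 is a leaf — visit 33.
Visit 2.
At 2: go right to 10.
  At 10: no left child.
  Visit 10.
  At 10: go right to 24.
    At 24: go left to 25.
      At 25: go left to 17.
        At 17: go left to 26.
          26 is a leaf — visit 26.
        Visit 17.
        At 17: no right child.
      Visit 25.
      At 25: no right child.
    Visit 24.
    At 24: go right to 22.
      At 22: go left to 20.
        20 is a leaf — visit 20.
      Visit 22.
      At 22: go right to 19.
        19 is a leaf — visit 19.
Full in-order sequence: 33, 2, 10, 26, 17, 25, 24, 20, 22, 19.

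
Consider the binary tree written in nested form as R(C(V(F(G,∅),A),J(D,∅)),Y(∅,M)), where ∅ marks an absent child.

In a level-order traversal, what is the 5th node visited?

Level-order visits nodes level by level from the root, left to right within each level.
Level 0: R
Level 1: C, Y
Level 2: V, J, M
Level 3: F, A, D
Level 4: G
Full level-order sequence: R, C, Y, V, J, M, F, A, D, G.

J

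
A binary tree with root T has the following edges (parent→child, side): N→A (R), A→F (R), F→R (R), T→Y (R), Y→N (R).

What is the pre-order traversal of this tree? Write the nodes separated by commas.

Pre-order visits the node, then its left subtree, then its right subtree.
Visit T.
At T: no left child.
At T: go right to Y.
  Visit Y.
  At Y: no left child.
  At Y: go right to N.
    Visit N.
    At N: no left child.
    At N: go right to A.
      Visit A.
      At A: no left child.
      At A: go right to F.
        Visit F.
        At F: no left child.
        At F: go right to R.
          R is a leaf — visit R.

T, Y, N, A, F, R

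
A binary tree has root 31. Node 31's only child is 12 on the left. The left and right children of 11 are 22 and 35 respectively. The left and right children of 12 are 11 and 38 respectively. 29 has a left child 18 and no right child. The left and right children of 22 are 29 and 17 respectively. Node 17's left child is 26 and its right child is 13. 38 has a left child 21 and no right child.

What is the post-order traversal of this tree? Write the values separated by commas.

Post-order visits the left subtree, then the right subtree, then the node.
At 31: go left to 12.
  At 12: go left to 11.
    At 11: go left to 22.
      At 22: go left to 29.
        At 29: go left to 18.
          18 is a leaf — visit 18.
        At 29: no right child.
        Visit 29.
      At 22: go right to 17.
        At 17: go left to 26.
          26 is a leaf — visit 26.
        At 17: go right to 13.
          13 is a leaf — visit 13.
        Visit 17.
      Visit 22.
    At 11: go right to 35.
      35 is a leaf — visit 35.
    Visit 11.
  At 12: go right to 38.
    At 38: go left to 21.
      21 is a leaf — visit 21.
    At 38: no right child.
    Visit 38.
  Visit 12.
At 31: no right child.
Visit 31.

18, 29, 26, 13, 17, 22, 35, 11, 21, 38, 12, 31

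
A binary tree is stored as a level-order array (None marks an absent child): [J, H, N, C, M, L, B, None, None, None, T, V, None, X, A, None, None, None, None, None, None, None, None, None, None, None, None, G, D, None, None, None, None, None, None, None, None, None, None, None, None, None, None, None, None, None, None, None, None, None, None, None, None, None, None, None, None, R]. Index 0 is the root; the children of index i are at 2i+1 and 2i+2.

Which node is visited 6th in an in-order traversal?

In-order visits the left subtree, then the node, then the right subtree.
At J: go left to H.
  At H: go left to C.
    C is a leaf — visit C.
  Visit H.
  At H: go right to M.
    At M: no left child.
    Visit M.
    At M: go right to T.
      T is a leaf — visit T.
Visit J.
At J: go right to N.
  At N: go left to L.
    At L: go left to V.
      V is a leaf — visit V.
    Visit L.
    At L: no right child.
  Visit N.
  At N: go right to B.
    At B: go left to X.
      At X: go left to G.
        G is a leaf — visit G.
      Visit X.
      At X: go right to D.
        At D: go left to R.
          R is a leaf — visit R.
        Visit D.
        At D: no right child.
    Visit B.
    At B: go right to A.
      A is a leaf — visit A.
Full in-order sequence: C, H, M, T, J, V, L, N, G, X, R, D, B, A.

V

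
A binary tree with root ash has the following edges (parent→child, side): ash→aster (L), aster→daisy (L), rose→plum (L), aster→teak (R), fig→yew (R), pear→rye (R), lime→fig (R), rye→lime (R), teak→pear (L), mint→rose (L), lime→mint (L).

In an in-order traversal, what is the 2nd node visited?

aster

In-order visits the left subtree, then the node, then the right subtree.
At ash: go left to aster.
  At aster: go left to daisy.
    daisy is a leaf — visit daisy.
  Visit aster.
  At aster: go right to teak.
    At teak: go left to pear.
      At pear: no left child.
      Visit pear.
      At pear: go right to rye.
        At rye: no left child.
        Visit rye.
        At rye: go right to lime.
          At lime: go left to mint.
            At mint: go left to rose.
              At rose: go left to plum.
                plum is a leaf — visit plum.
              Visit rose.
              At rose: no right child.
            Visit mint.
            At mint: no right child.
          Visit lime.
          At lime: go right to fig.
            At fig: no left child.
            Visit fig.
            At fig: go right to yew.
              yew is a leaf — visit yew.
    Visit teak.
    At teak: no right child.
Visit ash.
At ash: no right child.
Full in-order sequence: daisy, aster, pear, rye, plum, rose, mint, lime, fig, yew, teak, ash.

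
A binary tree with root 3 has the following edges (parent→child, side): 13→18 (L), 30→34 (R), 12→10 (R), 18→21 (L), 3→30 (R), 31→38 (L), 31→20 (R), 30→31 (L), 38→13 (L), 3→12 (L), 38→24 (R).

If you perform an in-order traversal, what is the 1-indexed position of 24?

8

In-order visits the left subtree, then the node, then the right subtree.
At 3: go left to 12.
  At 12: no left child.
  Visit 12.
  At 12: go right to 10.
    10 is a leaf — visit 10.
Visit 3.
At 3: go right to 30.
  At 30: go left to 31.
    At 31: go left to 38.
      At 38: go left to 13.
        At 13: go left to 18.
          At 18: go left to 21.
            21 is a leaf — visit 21.
          Visit 18.
          At 18: no right child.
        Visit 13.
        At 13: no right child.
      Visit 38.
      At 38: go right to 24.
        24 is a leaf — visit 24.
    Visit 31.
    At 31: go right to 20.
      20 is a leaf — visit 20.
  Visit 30.
  At 30: go right to 34.
    34 is a leaf — visit 34.
Full in-order sequence: 12, 10, 3, 21, 18, 13, 38, 24, 31, 20, 30, 34.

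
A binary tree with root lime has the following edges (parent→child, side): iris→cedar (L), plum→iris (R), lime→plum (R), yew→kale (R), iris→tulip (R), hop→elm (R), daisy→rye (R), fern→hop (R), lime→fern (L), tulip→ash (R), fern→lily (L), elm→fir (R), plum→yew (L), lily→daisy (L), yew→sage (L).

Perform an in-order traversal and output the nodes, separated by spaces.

daisy rye lily fern hop elm fir lime sage yew kale plum cedar iris tulip ash

In-order visits the left subtree, then the node, then the right subtree.
At lime: go left to fern.
  At fern: go left to lily.
    At lily: go left to daisy.
      At daisy: no left child.
      Visit daisy.
      At daisy: go right to rye.
        rye is a leaf — visit rye.
    Visit lily.
    At lily: no right child.
  Visit fern.
  At fern: go right to hop.
    At hop: no left child.
    Visit hop.
    At hop: go right to elm.
      At elm: no left child.
      Visit elm.
      At elm: go right to fir.
        fir is a leaf — visit fir.
Visit lime.
At lime: go right to plum.
  At plum: go left to yew.
    At yew: go left to sage.
      sage is a leaf — visit sage.
    Visit yew.
    At yew: go right to kale.
      kale is a leaf — visit kale.
  Visit plum.
  At plum: go right to iris.
    At iris: go left to cedar.
      cedar is a leaf — visit cedar.
    Visit iris.
    At iris: go right to tulip.
      At tulip: no left child.
      Visit tulip.
      At tulip: go right to ash.
        ash is a leaf — visit ash.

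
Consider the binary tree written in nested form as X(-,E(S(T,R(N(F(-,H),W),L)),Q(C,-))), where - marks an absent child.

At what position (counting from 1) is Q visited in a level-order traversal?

4

Level-order visits nodes level by level from the root, left to right within each level.
Level 0: X
Level 1: E
Level 2: S, Q
Level 3: T, R, C
Level 4: N, L
Level 5: F, W
Level 6: H
Full level-order sequence: X, E, S, Q, T, R, C, N, L, F, W, H.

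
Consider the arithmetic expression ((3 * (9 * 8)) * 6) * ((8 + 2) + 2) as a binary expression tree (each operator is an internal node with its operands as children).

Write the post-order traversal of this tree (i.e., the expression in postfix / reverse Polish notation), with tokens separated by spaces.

3 9 8 * * 6 * 8 2 + 2 + *

Post-order on an expression tree gives postfix notation: for each operator, emit left operand, right operand, then the operator.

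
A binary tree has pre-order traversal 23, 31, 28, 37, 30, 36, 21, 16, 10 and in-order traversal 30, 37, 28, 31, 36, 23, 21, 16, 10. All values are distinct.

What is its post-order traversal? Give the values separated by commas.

The first element of pre-order is the root; it splits in-order into left and right subtrees.
Root 23: left subtree has 5 nodes {30, 37, 28, 31, 36}, right has 3 {21, 16, 10}.
  Root 31: left subtree has 3 nodes {30, 37, 28}, right has 1 {36}.
    Root 28: left subtree has 2 nodes {30, 37}, right has 0 { }.
      Root 37: left subtree has 1 node {30}, right has 0 { }.
  Root 21: left subtree has 0 nodes { }, right has 2 {16, 10}.
    Root 16: left subtree has 0 nodes { }, right has 1 {10}.

30, 37, 28, 36, 31, 10, 16, 21, 23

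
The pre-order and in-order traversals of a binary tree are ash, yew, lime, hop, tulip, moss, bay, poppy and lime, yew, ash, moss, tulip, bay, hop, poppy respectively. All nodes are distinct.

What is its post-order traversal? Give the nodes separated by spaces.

The first element of pre-order is the root; it splits in-order into left and right subtrees.
Root ash: left subtree has 2 nodes {lime, yew}, right has 5 {moss, tulip, bay, hop, poppy}.
  Root yew: left subtree has 1 node {lime}, right has 0 { }.
  Root hop: left subtree has 3 nodes {moss, tulip, bay}, right has 1 {poppy}.
    Root tulip: left subtree has 1 node {moss}, right has 1 {bay}.

lime yew moss bay tulip poppy hop ash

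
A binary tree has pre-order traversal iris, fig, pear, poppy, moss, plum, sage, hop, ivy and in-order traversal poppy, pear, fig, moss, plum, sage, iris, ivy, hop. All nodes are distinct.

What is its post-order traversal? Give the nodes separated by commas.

The first element of pre-order is the root; it splits in-order into left and right subtrees.
Root iris: left subtree has 6 nodes {poppy, pear, fig, moss, plum, sage}, right has 2 {ivy, hop}.
  Root fig: left subtree has 2 nodes {poppy, pear}, right has 3 {moss, plum, sage}.
    Root pear: left subtree has 1 node {poppy}, right has 0 { }.
    Root moss: left subtree has 0 nodes { }, right has 2 {plum, sage}.
      Root plum: left subtree has 0 nodes { }, right has 1 {sage}.
  Root hop: left subtree has 1 node {ivy}, right has 0 { }.

poppy, pear, sage, plum, moss, fig, ivy, hop, iris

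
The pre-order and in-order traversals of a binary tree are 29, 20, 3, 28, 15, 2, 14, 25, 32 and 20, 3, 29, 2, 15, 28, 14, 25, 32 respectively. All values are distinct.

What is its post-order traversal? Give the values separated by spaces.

The first element of pre-order is the root; it splits in-order into left and right subtrees.
Root 29: left subtree has 2 nodes {20, 3}, right has 6 {2, 15, 28, 14, 25, 32}.
  Root 20: left subtree has 0 nodes { }, right has 1 {3}.
  Root 28: left subtree has 2 nodes {2, 15}, right has 3 {14, 25, 32}.
    Root 15: left subtree has 1 node {2}, right has 0 { }.
    Root 14: left subtree has 0 nodes { }, right has 2 {25, 32}.
      Root 25: left subtree has 0 nodes { }, right has 1 {32}.

3 20 2 15 32 25 14 28 29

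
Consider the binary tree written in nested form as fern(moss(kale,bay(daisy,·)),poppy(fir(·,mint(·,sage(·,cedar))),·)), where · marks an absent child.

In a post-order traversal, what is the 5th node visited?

Post-order visits the left subtree, then the right subtree, then the node.
At fern: go left to moss.
  At moss: go left to kale.
    kale is a leaf — visit kale.
  At moss: go right to bay.
    At bay: go left to daisy.
      daisy is a leaf — visit daisy.
    At bay: no right child.
    Visit bay.
  Visit moss.
At fern: go right to poppy.
  At poppy: go left to fir.
    At fir: no left child.
    At fir: go right to mint.
      At mint: no left child.
      At mint: go right to sage.
        At sage: no left child.
        At sage: go right to cedar.
          cedar is a leaf — visit cedar.
        Visit sage.
      Visit mint.
    Visit fir.
  At poppy: no right child.
  Visit poppy.
Visit fern.
Full post-order sequence: kale, daisy, bay, moss, cedar, sage, mint, fir, poppy, fern.

cedar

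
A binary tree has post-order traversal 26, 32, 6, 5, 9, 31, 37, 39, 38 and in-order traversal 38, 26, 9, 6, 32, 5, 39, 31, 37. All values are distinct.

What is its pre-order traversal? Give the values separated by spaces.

The last element of post-order is the root; it splits in-order into left and right subtrees.
Root 38: left subtree has 0 nodes { }, right has 8 {26, 9, 6, 32, 5, 39, 31, 37}.
  Root 39: left subtree has 5 nodes {26, 9, 6, 32, 5}, right has 2 {31, 37}.
    Root 9: left subtree has 1 node {26}, right has 3 {6, 32, 5}.
      Root 5: left subtree has 2 nodes {6, 32}, right has 0 { }.
        Root 6: left subtree has 0 nodes { }, right has 1 {32}.
    Root 37: left subtree has 1 node {31}, right has 0 { }.

38 39 9 26 5 6 32 37 31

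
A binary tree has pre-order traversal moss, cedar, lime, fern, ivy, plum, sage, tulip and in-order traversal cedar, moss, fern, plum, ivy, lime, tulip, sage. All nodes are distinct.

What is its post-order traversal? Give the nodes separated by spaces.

cedar plum ivy fern tulip sage lime moss

The first element of pre-order is the root; it splits in-order into left and right subtrees.
Root moss: left subtree has 1 node {cedar}, right has 6 {fern, plum, ivy, lime, tulip, sage}.
  Root lime: left subtree has 3 nodes {fern, plum, ivy}, right has 2 {tulip, sage}.
    Root fern: left subtree has 0 nodes { }, right has 2 {plum, ivy}.
      Root ivy: left subtree has 1 node {plum}, right has 0 { }.
    Root sage: left subtree has 1 node {tulip}, right has 0 { }.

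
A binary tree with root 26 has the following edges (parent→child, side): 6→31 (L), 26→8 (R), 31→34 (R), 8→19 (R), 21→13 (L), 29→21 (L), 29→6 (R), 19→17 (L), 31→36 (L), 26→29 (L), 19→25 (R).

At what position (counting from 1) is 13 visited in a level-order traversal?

Level-order visits nodes level by level from the root, left to right within each level.
Level 0: 26
Level 1: 29, 8
Level 2: 21, 6, 19
Level 3: 13, 31, 17, 25
Level 4: 36, 34
Full level-order sequence: 26, 29, 8, 21, 6, 19, 13, 31, 17, 25, 36, 34.

7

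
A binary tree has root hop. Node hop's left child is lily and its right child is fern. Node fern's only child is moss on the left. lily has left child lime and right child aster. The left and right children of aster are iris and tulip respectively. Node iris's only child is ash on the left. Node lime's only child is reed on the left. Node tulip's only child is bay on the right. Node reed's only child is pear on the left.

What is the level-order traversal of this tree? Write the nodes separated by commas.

hop, lily, fern, lime, aster, moss, reed, iris, tulip, pear, ash, bay

Level-order visits nodes level by level from the root, left to right within each level.
Level 0: hop
Level 1: lily, fern
Level 2: lime, aster, moss
Level 3: reed, iris, tulip
Level 4: pear, ash, bay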